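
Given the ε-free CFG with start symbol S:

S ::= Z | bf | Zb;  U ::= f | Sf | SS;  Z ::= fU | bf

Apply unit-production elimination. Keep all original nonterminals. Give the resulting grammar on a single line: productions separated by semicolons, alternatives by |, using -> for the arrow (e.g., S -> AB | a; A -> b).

Unit productions: S->Z.
Unit pairs (A ⇒* B via units): (S,Z).
S: inherits non-unit rules of {S, Z} → Zb | bf | fU.
U: inherits non-unit rules of {U} → SS | Sf | f.
Z: inherits non-unit rules of {Z} → bf | fU.

S -> Zb | bf | fU; U -> f | SS | Sf; Z -> bf | fU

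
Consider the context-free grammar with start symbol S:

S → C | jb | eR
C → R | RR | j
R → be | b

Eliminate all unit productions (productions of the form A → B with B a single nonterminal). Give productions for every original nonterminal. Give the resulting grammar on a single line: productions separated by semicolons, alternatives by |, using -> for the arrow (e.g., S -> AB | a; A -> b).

S -> b | j | RR | be | eR | jb; C -> b | j | RR | be; R -> b | be

Unit productions: C->R, S->C.
Unit pairs (A ⇒* B via units): (C,R), (S,C), (S,R).
S: inherits non-unit rules of {C, R, S} → RR | b | be | eR | j | jb.
C: inherits non-unit rules of {C, R} → RR | b | be | j.
R: inherits non-unit rules of {R} → b | be.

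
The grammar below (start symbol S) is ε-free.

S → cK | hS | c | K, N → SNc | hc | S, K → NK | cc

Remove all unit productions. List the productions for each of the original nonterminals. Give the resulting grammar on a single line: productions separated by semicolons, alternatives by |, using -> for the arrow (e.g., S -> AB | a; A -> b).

S -> c | NK | cK | cc | hS; K -> NK | cc; N -> c | NK | cK | cc | hS | hc | SNc

Unit productions: N->S, S->K.
Unit pairs (A ⇒* B via units): (N,K), (N,S), (S,K).
S: inherits non-unit rules of {K, S} → NK | c | cK | cc | hS.
K: inherits non-unit rules of {K} → NK | cc.
N: inherits non-unit rules of {K, N, S} → NK | SNc | c | cK | cc | hS | hc.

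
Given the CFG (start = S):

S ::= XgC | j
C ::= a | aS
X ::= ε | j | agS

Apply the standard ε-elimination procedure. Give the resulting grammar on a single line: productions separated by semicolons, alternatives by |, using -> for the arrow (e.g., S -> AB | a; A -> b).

S -> j | gC | XgC; C -> a | aS; X -> j | agS

Nullable set: {X}.
S -> XgC: X nullable, giving XgC | gC.
Drop X -> ε.
Unchanged (no nullable symbols): S -> j; C -> a; C -> aS; X -> agS; X -> j.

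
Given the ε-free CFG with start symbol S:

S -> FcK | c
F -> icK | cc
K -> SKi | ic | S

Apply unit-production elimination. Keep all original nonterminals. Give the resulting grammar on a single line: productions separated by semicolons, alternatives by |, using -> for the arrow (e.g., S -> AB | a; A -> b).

Unit productions: K->S.
Unit pairs (A ⇒* B via units): (K,S).
S: inherits non-unit rules of {S} → FcK | c.
F: inherits non-unit rules of {F} → cc | icK.
K: inherits non-unit rules of {K, S} → FcK | SKi | c | ic.

S -> c | FcK; F -> cc | icK; K -> c | ic | FcK | SKi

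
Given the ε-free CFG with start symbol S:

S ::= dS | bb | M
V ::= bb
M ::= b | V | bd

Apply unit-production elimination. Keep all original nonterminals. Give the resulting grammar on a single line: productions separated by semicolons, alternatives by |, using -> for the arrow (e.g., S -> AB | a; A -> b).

S -> b | bb | bd | dS; M -> b | bb | bd; V -> bb

Unit productions: M->V, S->M.
Unit pairs (A ⇒* B via units): (M,V), (S,M), (S,V).
S: inherits non-unit rules of {M, S, V} → b | bb | bd | dS.
M: inherits non-unit rules of {M, V} → b | bb | bd.
V: inherits non-unit rules of {V} → bb.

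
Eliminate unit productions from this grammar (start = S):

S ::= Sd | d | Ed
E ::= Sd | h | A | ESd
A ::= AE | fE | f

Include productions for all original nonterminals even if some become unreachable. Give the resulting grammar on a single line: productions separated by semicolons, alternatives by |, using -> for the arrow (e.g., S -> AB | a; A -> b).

S -> d | Ed | Sd; A -> f | AE | fE; E -> f | h | AE | Sd | fE | ESd

Unit productions: E->A.
Unit pairs (A ⇒* B via units): (E,A).
S: inherits non-unit rules of {S} → Ed | Sd | d.
A: inherits non-unit rules of {A} → AE | f | fE.
E: inherits non-unit rules of {A, E} → AE | ESd | Sd | f | fE | h.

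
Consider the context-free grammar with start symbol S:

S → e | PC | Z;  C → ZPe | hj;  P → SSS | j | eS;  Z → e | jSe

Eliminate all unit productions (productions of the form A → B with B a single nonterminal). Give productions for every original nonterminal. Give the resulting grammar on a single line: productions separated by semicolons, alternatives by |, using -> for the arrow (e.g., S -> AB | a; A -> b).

Unit productions: S->Z.
Unit pairs (A ⇒* B via units): (S,Z).
S: inherits non-unit rules of {S, Z} → PC | e | jSe.
C: inherits non-unit rules of {C} → ZPe | hj.
P: inherits non-unit rules of {P} → SSS | eS | j.
Z: inherits non-unit rules of {Z} → e | jSe.

S -> e | PC | jSe; C -> hj | ZPe; P -> j | eS | SSS; Z -> e | jSe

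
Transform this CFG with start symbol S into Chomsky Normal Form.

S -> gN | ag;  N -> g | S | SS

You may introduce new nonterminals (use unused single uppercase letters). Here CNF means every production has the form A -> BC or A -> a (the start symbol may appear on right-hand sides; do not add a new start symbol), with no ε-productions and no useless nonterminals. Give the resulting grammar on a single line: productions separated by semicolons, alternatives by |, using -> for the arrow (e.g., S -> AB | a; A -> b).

S -> AB | BN; A -> a; B -> g; N -> g | AB | BN | SS

No ε-productions.
After unit-elimination: S -> ag | gN; N -> g | SS | ag | gN.
TERM: introduce A -> a, B -> g and substitute in every rule of length ≥2.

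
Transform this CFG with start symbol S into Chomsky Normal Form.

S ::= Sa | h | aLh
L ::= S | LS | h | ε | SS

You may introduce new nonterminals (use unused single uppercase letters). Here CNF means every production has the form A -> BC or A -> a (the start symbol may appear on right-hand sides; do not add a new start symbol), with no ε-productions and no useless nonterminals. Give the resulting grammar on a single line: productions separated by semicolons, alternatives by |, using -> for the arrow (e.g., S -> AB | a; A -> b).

Nullable: {L}; after ε-elimination: S -> h | Sa | ah | aLh; L -> S | h | LS | SS.
After unit-elimination: S -> h | Sa | ah | aLh; L -> h | LS | SS | Sa | ah | aLh.
TERM: introduce A -> a, B -> h and substitute in every rule of length ≥2.
BIN: L -> ALB becomes L -> AC, C -> LB; S -> ALB becomes S -> AD, D -> LB.

S -> h | AB | AD | SA; A -> a; B -> h; C -> LB; D -> LB; L -> h | AB | AC | LS | SA | SS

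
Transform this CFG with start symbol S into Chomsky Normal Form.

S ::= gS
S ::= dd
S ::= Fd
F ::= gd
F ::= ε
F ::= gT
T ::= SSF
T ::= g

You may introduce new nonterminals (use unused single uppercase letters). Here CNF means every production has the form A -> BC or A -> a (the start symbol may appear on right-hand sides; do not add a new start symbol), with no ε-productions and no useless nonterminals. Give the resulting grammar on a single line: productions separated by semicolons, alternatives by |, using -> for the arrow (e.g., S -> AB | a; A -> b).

Nullable: {F}; after ε-elimination: S -> d | Fd | dd | gS; F -> gT | gd; T -> g | SS | SSF.
No unit productions to eliminate.
TERM: introduce B -> d, A -> g and substitute in every rule of length ≥2.
BIN: T -> SSF becomes T -> SC, C -> SF.

S -> d | AS | BB | FB; A -> g; B -> d; C -> SF; F -> AB | AT; T -> g | SC | SS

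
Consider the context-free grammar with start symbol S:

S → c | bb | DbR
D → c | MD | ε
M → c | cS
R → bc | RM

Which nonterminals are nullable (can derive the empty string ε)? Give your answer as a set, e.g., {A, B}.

Directly nullable (have an ε-rule): {D}.
Not nullable: M, R, S — each has a terminal in every rule's right-hand side or depends on a non-nullable symbol.

{D}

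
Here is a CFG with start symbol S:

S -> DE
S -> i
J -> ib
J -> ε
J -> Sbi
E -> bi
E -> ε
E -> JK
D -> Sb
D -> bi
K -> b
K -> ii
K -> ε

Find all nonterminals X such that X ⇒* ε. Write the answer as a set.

{E, J, K}

Directly nullable (have an ε-rule): {E, J, K}.
Not nullable: D, S — each has a terminal in every rule's right-hand side or depends on a non-nullable symbol.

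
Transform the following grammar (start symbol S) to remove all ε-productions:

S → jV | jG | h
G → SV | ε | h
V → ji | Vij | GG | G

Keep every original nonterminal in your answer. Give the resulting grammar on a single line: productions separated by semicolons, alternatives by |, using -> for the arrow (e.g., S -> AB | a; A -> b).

Nullable set: {G, V}.
S -> jG: G nullable, giving j | jG.
S -> jV: V nullable, giving j | jV.
Drop G -> ε.
G -> SV: V nullable, giving S | SV.
V -> G: G nullable, giving G.
V -> GG: G, G nullable, giving G | GG.
V -> Vij: V nullable, giving Vij | ij.
Unchanged (no nullable symbols): S -> h; G -> h; V -> ji.

S -> h | j | jG | jV; G -> S | h | SV; V -> G | GG | ij | ji | Vij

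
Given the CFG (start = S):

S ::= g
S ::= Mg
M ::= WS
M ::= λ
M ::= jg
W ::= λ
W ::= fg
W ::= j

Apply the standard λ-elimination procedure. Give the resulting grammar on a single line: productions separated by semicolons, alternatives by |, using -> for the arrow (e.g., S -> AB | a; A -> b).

Nullable set: {M, W}.
S -> Mg: M nullable, giving Mg | g.
Drop M -> λ.
M -> WS: W nullable, giving S | WS.
Drop W -> λ.
Unchanged (no nullable symbols): S -> g; M -> jg; W -> fg; W -> j.

S -> g | Mg; M -> S | WS | jg; W -> j | fg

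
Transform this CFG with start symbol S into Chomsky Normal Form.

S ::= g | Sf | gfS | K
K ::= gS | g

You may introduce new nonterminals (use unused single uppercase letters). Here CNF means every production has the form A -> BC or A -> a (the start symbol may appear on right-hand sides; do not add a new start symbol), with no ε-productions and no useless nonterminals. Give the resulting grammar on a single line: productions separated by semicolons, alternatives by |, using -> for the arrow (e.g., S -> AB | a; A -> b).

S -> g | AC | AS | SB; A -> g; B -> f; C -> BS

No ε-productions.
After unit-elimination: S -> g | Sf | gS | gfS; K -> g | gS.
TERM: introduce B -> f, A -> g and substitute in every rule of length ≥2.
BIN: S -> ABS becomes S -> AC, C -> BS.
Drop unreachable/unproductive: K.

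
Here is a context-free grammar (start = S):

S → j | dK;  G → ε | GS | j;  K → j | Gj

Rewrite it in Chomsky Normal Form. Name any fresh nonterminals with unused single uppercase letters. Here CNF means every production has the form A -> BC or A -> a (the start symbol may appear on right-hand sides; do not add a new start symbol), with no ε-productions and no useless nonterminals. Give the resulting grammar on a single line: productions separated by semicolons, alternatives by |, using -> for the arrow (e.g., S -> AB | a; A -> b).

S -> j | AK; A -> d; B -> j; G -> j | AK | GS; K -> j | GB

Nullable: {G}; after ε-elimination: S -> j | dK; G -> S | j | GS; K -> j | Gj.
After unit-elimination: S -> j | dK; G -> j | GS | dK; K -> j | Gj.
TERM: introduce A -> d, B -> j and substitute in every rule of length ≥2.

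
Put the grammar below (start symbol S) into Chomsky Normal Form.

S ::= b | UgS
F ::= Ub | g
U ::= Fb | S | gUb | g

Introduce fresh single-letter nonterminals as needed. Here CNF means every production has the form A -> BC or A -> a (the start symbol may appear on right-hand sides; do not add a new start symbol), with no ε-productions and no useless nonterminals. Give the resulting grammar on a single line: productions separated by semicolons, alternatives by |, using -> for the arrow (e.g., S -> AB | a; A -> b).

No ε-productions.
After unit-elimination: S -> b | UgS; F -> g | Ub; U -> b | g | Fb | UgS | gUb.
TERM: introduce A -> b, B -> g and substitute in every rule of length ≥2.
BIN: S -> UBS becomes S -> UC, C -> BS; U -> BUA becomes U -> BD, D -> UA; U -> UBS becomes U -> UE, E -> BS.

S -> b | UC; A -> b; B -> g; C -> BS; D -> UA; E -> BS; F -> g | UA; U -> b | g | BD | FA | UE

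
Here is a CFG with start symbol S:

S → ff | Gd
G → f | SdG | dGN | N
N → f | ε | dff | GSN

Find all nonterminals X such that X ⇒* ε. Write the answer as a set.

{G, N}

Directly nullable (have an ε-rule): {N}.
G is nullable via G -> N (every symbol on the right is already known nullable).
Not nullable: S — each has a terminal in every rule's right-hand side or depends on a non-nullable symbol.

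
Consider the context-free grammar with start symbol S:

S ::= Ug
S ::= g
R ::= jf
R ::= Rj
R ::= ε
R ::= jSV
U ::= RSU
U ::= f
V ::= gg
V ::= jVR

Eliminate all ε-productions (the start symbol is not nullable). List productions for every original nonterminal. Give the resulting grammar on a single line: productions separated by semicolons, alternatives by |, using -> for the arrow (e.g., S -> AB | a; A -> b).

Nullable set: {R}.
Drop R -> ε.
R -> Rj: R nullable, giving Rj | j.
U -> RSU: R nullable, giving RSU | SU.
V -> jVR: R nullable, giving jV | jVR.
Unchanged (no nullable symbols): S -> Ug; S -> g; R -> jSV; R -> jf; U -> f; V -> gg.

S -> g | Ug; R -> j | Rj | jf | jSV; U -> f | SU | RSU; V -> gg | jV | jVR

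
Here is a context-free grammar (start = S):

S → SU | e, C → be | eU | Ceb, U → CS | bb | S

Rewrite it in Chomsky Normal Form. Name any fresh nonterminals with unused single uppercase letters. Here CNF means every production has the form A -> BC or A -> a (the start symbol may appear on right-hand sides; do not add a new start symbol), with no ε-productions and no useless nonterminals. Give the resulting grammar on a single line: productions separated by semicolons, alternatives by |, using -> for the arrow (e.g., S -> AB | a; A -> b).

No ε-productions.
After unit-elimination: S -> e | SU; C -> be | eU | Ceb; U -> e | CS | SU | bb.
TERM: introduce B -> b, A -> e and substitute in every rule of length ≥2.
BIN: C -> CAB becomes C -> CD, D -> AB.

S -> e | SU; A -> e; B -> b; C -> AU | BA | CD; D -> AB; U -> e | BB | CS | SU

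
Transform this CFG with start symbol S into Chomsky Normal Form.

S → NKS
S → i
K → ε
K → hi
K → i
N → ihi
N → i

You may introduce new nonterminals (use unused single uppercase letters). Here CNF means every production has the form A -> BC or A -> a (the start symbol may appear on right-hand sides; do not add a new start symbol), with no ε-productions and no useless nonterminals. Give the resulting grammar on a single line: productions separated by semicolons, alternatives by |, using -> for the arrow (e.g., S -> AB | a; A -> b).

Nullable: {K}; after ε-elimination: S -> i | NS | NKS; K -> i | hi; N -> i | ihi.
No unit productions to eliminate.
TERM: introduce A -> h, B -> i and substitute in every rule of length ≥2.
BIN: N -> BAB becomes N -> BC, C -> AB; S -> NKS becomes S -> ND, D -> KS.

S -> i | ND | NS; A -> h; B -> i; C -> AB; D -> KS; K -> i | AB; N -> i | BC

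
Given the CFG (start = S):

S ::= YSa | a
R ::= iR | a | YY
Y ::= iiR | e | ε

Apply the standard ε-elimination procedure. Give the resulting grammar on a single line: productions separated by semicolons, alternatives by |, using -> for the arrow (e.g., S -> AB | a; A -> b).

Nullable set: {R, Y}.
S -> YSa: Y nullable, giving Sa | YSa.
R -> YY: Y, Y nullable, giving Y | YY.
R -> iR: R nullable, giving i | iR.
Drop Y -> ε.
Y -> iiR: R nullable, giving ii | iiR.
Unchanged (no nullable symbols): S -> a; R -> a; Y -> e.

S -> a | Sa | YSa; R -> Y | a | i | YY | iR; Y -> e | ii | iiR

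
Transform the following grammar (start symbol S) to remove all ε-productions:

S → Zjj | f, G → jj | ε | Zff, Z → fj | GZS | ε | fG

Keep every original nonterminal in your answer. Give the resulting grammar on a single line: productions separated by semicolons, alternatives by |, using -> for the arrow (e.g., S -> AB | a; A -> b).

Nullable set: {G, Z}.
S -> Zjj: Z nullable, giving Zjj | jj.
Drop G -> ε.
G -> Zff: Z nullable, giving Zff | ff.
Drop Z -> ε.
Z -> GZS: G, Z nullable, giving GS | GZS | S | ZS.
Z -> fG: G nullable, giving f | fG.
Unchanged (no nullable symbols): S -> f; G -> jj; Z -> fj.

S -> f | jj | Zjj; G -> ff | jj | Zff; Z -> S | f | GS | ZS | fG | fj | GZS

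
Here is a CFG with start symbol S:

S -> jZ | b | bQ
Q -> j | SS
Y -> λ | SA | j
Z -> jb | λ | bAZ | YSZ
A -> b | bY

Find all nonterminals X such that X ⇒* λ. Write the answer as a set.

Directly nullable (have an ε-rule): {Y, Z}.
Not nullable: A, Q, S — each has a terminal in every rule's right-hand side or depends on a non-nullable symbol.

{Y, Z}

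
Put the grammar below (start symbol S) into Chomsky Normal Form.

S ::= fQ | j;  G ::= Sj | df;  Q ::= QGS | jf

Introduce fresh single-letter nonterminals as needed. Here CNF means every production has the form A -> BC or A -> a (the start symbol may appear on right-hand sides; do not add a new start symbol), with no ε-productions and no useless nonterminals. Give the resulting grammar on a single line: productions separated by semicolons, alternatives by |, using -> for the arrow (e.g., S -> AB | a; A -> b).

No ε-productions.
No unit productions to eliminate.
TERM: introduce B -> d, C -> f, A -> j and substitute in every rule of length ≥2.
BIN: Q -> QGS becomes Q -> QD, D -> GS.

S -> j | CQ; A -> j; B -> d; C -> f; D -> GS; G -> BC | SA; Q -> AC | QD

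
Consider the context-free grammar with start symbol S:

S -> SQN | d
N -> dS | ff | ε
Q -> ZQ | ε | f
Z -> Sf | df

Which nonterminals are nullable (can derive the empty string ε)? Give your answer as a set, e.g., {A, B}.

Directly nullable (have an ε-rule): {N, Q}.
Not nullable: S, Z — each has a terminal in every rule's right-hand side or depends on a non-nullable symbol.

{N, Q}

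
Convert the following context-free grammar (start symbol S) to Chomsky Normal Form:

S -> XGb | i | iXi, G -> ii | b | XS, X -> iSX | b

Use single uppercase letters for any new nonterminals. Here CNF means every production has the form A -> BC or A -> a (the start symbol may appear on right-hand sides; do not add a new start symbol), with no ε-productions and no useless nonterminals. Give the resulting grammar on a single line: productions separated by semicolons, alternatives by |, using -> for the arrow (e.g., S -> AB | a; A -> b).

No ε-productions.
No unit productions to eliminate.
TERM: introduce B -> b, A -> i and substitute in every rule of length ≥2.
BIN: S -> AXA becomes S -> AC, C -> XA; S -> XGB becomes S -> XD, D -> GB; X -> ASX becomes X -> AE, E -> SX.

S -> i | AC | XD; A -> i; B -> b; C -> XA; D -> GB; E -> SX; G -> b | AA | XS; X -> b | AE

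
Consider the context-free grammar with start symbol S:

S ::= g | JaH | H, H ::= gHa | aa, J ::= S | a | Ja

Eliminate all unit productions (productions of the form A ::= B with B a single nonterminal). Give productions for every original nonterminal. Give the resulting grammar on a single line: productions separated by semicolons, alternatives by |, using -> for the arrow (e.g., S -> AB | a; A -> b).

S -> g | aa | JaH | gHa; H -> aa | gHa; J -> a | g | Ja | aa | JaH | gHa

Unit productions: J->S, S->H.
Unit pairs (A ⇒* B via units): (J,H), (J,S), (S,H).
S: inherits non-unit rules of {H, S} → JaH | aa | g | gHa.
H: inherits non-unit rules of {H} → aa | gHa.
J: inherits non-unit rules of {H, J, S} → Ja | JaH | a | aa | g | gHa.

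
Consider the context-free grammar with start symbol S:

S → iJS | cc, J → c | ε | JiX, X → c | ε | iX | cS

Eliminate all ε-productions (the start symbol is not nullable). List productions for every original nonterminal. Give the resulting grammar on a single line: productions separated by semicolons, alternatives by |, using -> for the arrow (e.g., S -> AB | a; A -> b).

S -> cc | iS | iJS; J -> c | i | Ji | iX | JiX; X -> c | i | cS | iX

Nullable set: {J, X}.
S -> iJS: J nullable, giving iJS | iS.
Drop J -> ε.
J -> JiX: J, X nullable, giving Ji | JiX | i | iX.
Drop X -> ε.
X -> iX: X nullable, giving i | iX.
Unchanged (no nullable symbols): S -> cc; J -> c; X -> c; X -> cS.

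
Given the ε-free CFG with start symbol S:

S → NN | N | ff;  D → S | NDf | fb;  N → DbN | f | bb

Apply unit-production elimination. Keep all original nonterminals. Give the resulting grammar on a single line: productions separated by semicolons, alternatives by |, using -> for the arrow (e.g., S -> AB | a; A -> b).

S -> f | NN | bb | ff | DbN; D -> f | NN | bb | fb | ff | DbN | NDf; N -> f | bb | DbN

Unit productions: D->S, S->N.
Unit pairs (A ⇒* B via units): (D,N), (D,S), (S,N).
S: inherits non-unit rules of {N, S} → DbN | NN | bb | f | ff.
D: inherits non-unit rules of {D, N, S} → DbN | NDf | NN | bb | f | fb | ff.
N: inherits non-unit rules of {N} → DbN | bb | f.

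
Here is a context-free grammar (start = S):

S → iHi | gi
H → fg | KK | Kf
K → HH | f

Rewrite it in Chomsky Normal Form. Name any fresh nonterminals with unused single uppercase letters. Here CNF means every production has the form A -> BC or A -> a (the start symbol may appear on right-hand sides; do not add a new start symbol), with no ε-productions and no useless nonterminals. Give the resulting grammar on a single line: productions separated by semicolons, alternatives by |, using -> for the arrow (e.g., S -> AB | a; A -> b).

No ε-productions.
No unit productions to eliminate.
TERM: introduce A -> f, B -> g, C -> i and substitute in every rule of length ≥2.
BIN: S -> CHC becomes S -> CD, D -> HC.

S -> BC | CD; A -> f; B -> g; C -> i; D -> HC; H -> AB | KA | KK; K -> f | HH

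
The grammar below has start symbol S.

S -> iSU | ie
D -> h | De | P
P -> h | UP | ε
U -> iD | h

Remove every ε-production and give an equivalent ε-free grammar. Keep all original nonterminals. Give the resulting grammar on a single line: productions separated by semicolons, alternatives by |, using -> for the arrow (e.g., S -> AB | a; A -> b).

S -> ie | iSU; D -> P | e | h | De; P -> U | h | UP; U -> h | i | iD

Nullable set: {D, P}.
D -> De: D nullable, giving De | e.
D -> P: P nullable, giving P.
Drop P -> ε.
P -> UP: P nullable, giving U | UP.
U -> iD: D nullable, giving i | iD.
Unchanged (no nullable symbols): S -> iSU; S -> ie; D -> h; P -> h; U -> h.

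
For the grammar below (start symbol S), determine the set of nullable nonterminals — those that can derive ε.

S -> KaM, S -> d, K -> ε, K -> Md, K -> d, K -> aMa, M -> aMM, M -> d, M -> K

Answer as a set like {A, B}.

{K, M}

Directly nullable (have an ε-rule): {K}.
M is nullable via M -> K (every symbol on the right is already known nullable).
Not nullable: S — each has a terminal in every rule's right-hand side or depends on a non-nullable symbol.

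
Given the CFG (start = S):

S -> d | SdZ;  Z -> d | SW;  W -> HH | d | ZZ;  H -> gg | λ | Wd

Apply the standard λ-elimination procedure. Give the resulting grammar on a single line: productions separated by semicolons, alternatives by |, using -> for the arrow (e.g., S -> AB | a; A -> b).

S -> d | SdZ; H -> d | Wd | gg; W -> H | d | HH | ZZ; Z -> S | d | SW

Nullable set: {H, W}.
Drop H -> λ.
H -> Wd: W nullable, giving Wd | d.
W -> HH: H, H nullable, giving H | HH.
Z -> SW: W nullable, giving S | SW.
Unchanged (no nullable symbols): S -> SdZ; S -> d; H -> gg; W -> ZZ; W -> d; Z -> d.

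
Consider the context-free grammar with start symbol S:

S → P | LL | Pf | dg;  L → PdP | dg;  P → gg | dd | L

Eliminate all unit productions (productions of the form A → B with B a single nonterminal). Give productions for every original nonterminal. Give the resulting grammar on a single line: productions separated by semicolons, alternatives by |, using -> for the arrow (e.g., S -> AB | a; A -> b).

Unit productions: P->L, S->P.
Unit pairs (A ⇒* B via units): (P,L), (S,L), (S,P).
S: inherits non-unit rules of {L, P, S} → LL | PdP | Pf | dd | dg | gg.
L: inherits non-unit rules of {L} → PdP | dg.
P: inherits non-unit rules of {L, P} → PdP | dd | dg | gg.

S -> LL | Pf | dd | dg | gg | PdP; L -> dg | PdP; P -> dd | dg | gg | PdP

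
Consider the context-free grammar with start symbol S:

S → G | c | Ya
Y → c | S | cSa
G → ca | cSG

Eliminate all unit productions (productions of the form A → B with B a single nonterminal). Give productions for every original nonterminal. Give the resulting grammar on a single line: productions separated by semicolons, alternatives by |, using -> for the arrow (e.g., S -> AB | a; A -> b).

Unit productions: S->G, Y->S.
Unit pairs (A ⇒* B via units): (S,G), (Y,G), (Y,S).
S: inherits non-unit rules of {G, S} → Ya | c | cSG | ca.
G: inherits non-unit rules of {G} → cSG | ca.
Y: inherits non-unit rules of {G, S, Y} → Ya | c | cSG | cSa | ca.

S -> c | Ya | ca | cSG; G -> ca | cSG; Y -> c | Ya | ca | cSG | cSa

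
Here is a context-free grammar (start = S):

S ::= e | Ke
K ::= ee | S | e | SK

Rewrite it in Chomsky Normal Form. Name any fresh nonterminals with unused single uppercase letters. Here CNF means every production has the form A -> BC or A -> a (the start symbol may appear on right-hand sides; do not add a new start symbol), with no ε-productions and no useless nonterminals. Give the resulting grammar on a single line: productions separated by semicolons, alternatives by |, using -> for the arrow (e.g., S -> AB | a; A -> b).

No ε-productions.
After unit-elimination: S -> e | Ke; K -> e | Ke | SK | ee.
TERM: introduce A -> e and substitute in every rule of length ≥2.

S -> e | KA; A -> e; K -> e | AA | KA | SK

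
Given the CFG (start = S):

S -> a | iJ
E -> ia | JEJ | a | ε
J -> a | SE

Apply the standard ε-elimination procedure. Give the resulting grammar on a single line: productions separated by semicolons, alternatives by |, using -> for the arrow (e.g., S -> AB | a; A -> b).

S -> a | iJ; E -> a | JJ | ia | JEJ; J -> S | a | SE

Nullable set: {E}.
Drop E -> ε.
E -> JEJ: E nullable, giving JEJ | JJ.
J -> SE: E nullable, giving S | SE.
Unchanged (no nullable symbols): S -> a; S -> iJ; E -> a; E -> ia; J -> a.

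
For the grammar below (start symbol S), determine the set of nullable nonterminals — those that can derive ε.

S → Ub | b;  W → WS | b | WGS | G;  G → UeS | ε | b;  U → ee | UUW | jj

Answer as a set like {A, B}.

{G, W}

Directly nullable (have an ε-rule): {G}.
W is nullable via W -> G (every symbol on the right is already known nullable).
Not nullable: S, U — each has a terminal in every rule's right-hand side or depends on a non-nullable symbol.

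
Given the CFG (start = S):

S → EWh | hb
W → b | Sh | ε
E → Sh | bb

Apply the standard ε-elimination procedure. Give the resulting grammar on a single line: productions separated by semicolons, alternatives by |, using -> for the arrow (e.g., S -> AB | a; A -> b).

S -> Eh | hb | EWh; E -> Sh | bb; W -> b | Sh

Nullable set: {W}.
S -> EWh: W nullable, giving EWh | Eh.
Drop W -> ε.
Unchanged (no nullable symbols): S -> hb; E -> Sh; E -> bb; W -> Sh; W -> b.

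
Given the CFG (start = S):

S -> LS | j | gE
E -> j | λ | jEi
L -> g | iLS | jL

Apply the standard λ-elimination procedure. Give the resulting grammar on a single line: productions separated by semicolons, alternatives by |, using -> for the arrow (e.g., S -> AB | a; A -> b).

S -> g | j | LS | gE; E -> j | ji | jEi; L -> g | jL | iLS

Nullable set: {E}.
S -> gE: E nullable, giving g | gE.
Drop E -> λ.
E -> jEi: E nullable, giving jEi | ji.
Unchanged (no nullable symbols): S -> LS; S -> j; E -> j; L -> g; L -> iLS; L -> jL.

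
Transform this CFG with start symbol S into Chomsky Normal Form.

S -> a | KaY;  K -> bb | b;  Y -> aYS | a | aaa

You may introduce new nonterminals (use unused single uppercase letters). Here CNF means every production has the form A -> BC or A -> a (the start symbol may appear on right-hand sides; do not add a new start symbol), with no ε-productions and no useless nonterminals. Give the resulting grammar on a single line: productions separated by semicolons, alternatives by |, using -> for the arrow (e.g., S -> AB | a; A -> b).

No ε-productions.
No unit productions to eliminate.
TERM: introduce B -> a, A -> b and substitute in every rule of length ≥2.
BIN: S -> KBY becomes S -> KC, C -> BY; Y -> BBB becomes Y -> BD, D -> BB; Y -> BYS becomes Y -> BE, E -> YS.

S -> a | KC; A -> b; B -> a; C -> BY; D -> BB; E -> YS; K -> b | AA; Y -> a | BD | BE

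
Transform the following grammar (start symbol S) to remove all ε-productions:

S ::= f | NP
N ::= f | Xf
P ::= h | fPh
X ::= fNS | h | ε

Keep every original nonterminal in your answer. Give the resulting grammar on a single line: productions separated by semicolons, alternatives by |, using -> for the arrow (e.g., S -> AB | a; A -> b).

Nullable set: {X}.
N -> Xf: X nullable, giving Xf | f.
Drop X -> ε.
Unchanged (no nullable symbols): S -> NP; S -> f; N -> f; P -> fPh; P -> h; X -> fNS; X -> h.

S -> f | NP; N -> f | Xf; P -> h | fPh; X -> h | fNS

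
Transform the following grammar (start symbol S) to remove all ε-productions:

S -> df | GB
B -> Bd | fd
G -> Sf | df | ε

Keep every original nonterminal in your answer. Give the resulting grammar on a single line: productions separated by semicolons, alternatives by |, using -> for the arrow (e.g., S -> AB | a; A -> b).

Nullable set: {G}.
S -> GB: G nullable, giving B | GB.
Drop G -> ε.
Unchanged (no nullable symbols): S -> df; B -> Bd; B -> fd; G -> Sf; G -> df.

S -> B | GB | df; B -> Bd | fd; G -> Sf | df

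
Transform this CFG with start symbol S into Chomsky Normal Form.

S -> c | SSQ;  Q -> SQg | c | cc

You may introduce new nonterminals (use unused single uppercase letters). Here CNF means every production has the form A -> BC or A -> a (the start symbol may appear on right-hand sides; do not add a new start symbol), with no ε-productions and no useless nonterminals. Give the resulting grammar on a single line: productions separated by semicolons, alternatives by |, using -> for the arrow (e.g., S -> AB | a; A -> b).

No ε-productions.
No unit productions to eliminate.
TERM: introduce B -> c, A -> g and substitute in every rule of length ≥2.
BIN: Q -> SQA becomes Q -> SC, C -> QA; S -> SSQ becomes S -> SD, D -> SQ.

S -> c | SD; A -> g; B -> c; C -> QA; D -> SQ; Q -> c | BB | SC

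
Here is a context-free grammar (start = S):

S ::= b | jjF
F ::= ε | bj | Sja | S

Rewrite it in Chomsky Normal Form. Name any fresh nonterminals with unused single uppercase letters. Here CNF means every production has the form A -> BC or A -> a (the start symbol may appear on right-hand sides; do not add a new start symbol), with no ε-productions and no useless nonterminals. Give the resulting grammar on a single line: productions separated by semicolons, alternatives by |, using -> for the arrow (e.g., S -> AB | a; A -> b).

Nullable: {F}; after ε-elimination: S -> b | jj | jjF; F -> S | bj | Sja.
After unit-elimination: S -> b | jj | jjF; F -> b | bj | jj | Sja | jjF.
TERM: introduce B -> a, C -> b, A -> j and substitute in every rule of length ≥2.
BIN: F -> AAF becomes F -> AD, D -> AF; F -> SAB becomes F -> SE, E -> AB; S -> AAF becomes S -> AG, G -> AF.

S -> b | AA | AG; A -> j; B -> a; C -> b; D -> AF; E -> AB; F -> b | AA | AD | CA | SE; G -> AF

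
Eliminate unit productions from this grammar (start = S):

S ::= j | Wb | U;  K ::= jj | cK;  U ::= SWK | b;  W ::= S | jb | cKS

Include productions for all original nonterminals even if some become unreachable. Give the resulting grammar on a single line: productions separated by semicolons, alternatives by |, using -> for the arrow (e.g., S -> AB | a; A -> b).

S -> b | j | Wb | SWK; K -> cK | jj; U -> b | SWK; W -> b | j | Wb | jb | SWK | cKS

Unit productions: S->U, W->S.
Unit pairs (A ⇒* B via units): (S,U), (W,S), (W,U).
S: inherits non-unit rules of {S, U} → SWK | Wb | b | j.
K: inherits non-unit rules of {K} → cK | jj.
U: inherits non-unit rules of {U} → SWK | b.
W: inherits non-unit rules of {S, U, W} → SWK | Wb | b | cKS | j | jb.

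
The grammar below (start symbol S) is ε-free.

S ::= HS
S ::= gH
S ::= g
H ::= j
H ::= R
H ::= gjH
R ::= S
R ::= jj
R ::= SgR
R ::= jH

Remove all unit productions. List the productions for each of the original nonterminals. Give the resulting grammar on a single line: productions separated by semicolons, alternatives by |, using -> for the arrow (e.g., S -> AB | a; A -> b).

S -> g | HS | gH; H -> g | j | HS | gH | jH | jj | SgR | gjH; R -> g | HS | gH | jH | jj | SgR

Unit productions: H->R, R->S.
Unit pairs (A ⇒* B via units): (H,R), (H,S), (R,S).
S: inherits non-unit rules of {S} → HS | g | gH.
H: inherits non-unit rules of {H, R, S} → HS | SgR | g | gH | gjH | j | jH | jj.
R: inherits non-unit rules of {R, S} → HS | SgR | g | gH | jH | jj.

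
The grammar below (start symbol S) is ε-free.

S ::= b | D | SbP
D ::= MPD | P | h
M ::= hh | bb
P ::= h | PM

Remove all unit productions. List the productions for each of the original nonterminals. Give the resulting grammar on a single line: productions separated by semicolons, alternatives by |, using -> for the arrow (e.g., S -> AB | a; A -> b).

S -> b | h | PM | MPD | SbP; D -> h | PM | MPD; M -> bb | hh; P -> h | PM

Unit productions: D->P, S->D.
Unit pairs (A ⇒* B via units): (D,P), (S,D), (S,P).
S: inherits non-unit rules of {D, P, S} → MPD | PM | SbP | b | h.
D: inherits non-unit rules of {D, P} → MPD | PM | h.
M: inherits non-unit rules of {M} → bb | hh.
P: inherits non-unit rules of {P} → PM | h.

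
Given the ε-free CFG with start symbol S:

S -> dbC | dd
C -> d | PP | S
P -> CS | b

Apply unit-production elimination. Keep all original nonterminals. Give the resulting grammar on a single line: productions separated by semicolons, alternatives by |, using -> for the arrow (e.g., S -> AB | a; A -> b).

S -> dd | dbC; C -> d | PP | dd | dbC; P -> b | CS

Unit productions: C->S.
Unit pairs (A ⇒* B via units): (C,S).
S: inherits non-unit rules of {S} → dbC | dd.
C: inherits non-unit rules of {C, S} → PP | d | dbC | dd.
P: inherits non-unit rules of {P} → CS | b.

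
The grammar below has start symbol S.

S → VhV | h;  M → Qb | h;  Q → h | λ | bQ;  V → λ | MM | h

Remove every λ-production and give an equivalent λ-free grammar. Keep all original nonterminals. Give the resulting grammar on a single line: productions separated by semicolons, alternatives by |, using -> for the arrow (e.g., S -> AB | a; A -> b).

S -> h | Vh | hV | VhV; M -> b | h | Qb; Q -> b | h | bQ; V -> h | MM

Nullable set: {Q, V}.
S -> VhV: V, V nullable, giving Vh | VhV | h | hV.
M -> Qb: Q nullable, giving Qb | b.
Drop Q -> λ.
Q -> bQ: Q nullable, giving b | bQ.
Drop V -> λ.
Unchanged (no nullable symbols): S -> h; M -> h; Q -> h; V -> MM; V -> h.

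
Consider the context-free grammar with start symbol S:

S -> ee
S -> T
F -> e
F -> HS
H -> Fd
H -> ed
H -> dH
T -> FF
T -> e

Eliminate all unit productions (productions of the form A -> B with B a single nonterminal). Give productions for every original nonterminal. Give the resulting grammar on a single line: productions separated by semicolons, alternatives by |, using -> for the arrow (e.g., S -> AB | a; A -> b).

Unit productions: S->T.
Unit pairs (A ⇒* B via units): (S,T).
S: inherits non-unit rules of {S, T} → FF | e | ee.
F: inherits non-unit rules of {F} → HS | e.
H: inherits non-unit rules of {H} → Fd | dH | ed.
T: inherits non-unit rules of {T} → FF | e.

S -> e | FF | ee; F -> e | HS; H -> Fd | dH | ed; T -> e | FF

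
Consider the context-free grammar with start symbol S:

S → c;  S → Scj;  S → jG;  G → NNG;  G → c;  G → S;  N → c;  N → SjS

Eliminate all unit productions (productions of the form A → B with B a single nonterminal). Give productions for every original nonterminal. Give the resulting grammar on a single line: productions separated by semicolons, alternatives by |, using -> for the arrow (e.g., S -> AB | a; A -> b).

S -> c | jG | Scj; G -> c | jG | NNG | Scj; N -> c | SjS

Unit productions: G->S.
Unit pairs (A ⇒* B via units): (G,S).
S: inherits non-unit rules of {S} → Scj | c | jG.
G: inherits non-unit rules of {G, S} → NNG | Scj | c | jG.
N: inherits non-unit rules of {N} → SjS | c.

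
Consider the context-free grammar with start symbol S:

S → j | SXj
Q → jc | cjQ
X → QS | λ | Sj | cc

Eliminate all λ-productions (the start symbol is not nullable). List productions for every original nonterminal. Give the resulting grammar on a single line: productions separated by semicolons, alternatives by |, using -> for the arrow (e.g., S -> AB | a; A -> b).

Nullable set: {X}.
S -> SXj: X nullable, giving SXj | Sj.
Drop X -> λ.
Unchanged (no nullable symbols): S -> j; Q -> cjQ; Q -> jc; X -> QS; X -> Sj; X -> cc.

S -> j | Sj | SXj; Q -> jc | cjQ; X -> QS | Sj | cc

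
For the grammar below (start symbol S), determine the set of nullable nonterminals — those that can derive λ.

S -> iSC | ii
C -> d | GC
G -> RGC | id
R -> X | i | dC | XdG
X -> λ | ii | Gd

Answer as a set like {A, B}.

{R, X}

Directly nullable (have an ε-rule): {X}.
R is nullable via R -> X (every symbol on the right is already known nullable).
Not nullable: C, G, S — each has a terminal in every rule's right-hand side or depends on a non-nullable symbol.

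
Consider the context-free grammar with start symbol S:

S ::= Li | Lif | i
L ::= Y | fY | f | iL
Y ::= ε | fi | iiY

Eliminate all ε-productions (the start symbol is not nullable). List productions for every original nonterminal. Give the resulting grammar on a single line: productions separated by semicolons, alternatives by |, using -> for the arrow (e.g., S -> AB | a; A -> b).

S -> i | Li | if | Lif; L -> Y | f | i | fY | iL; Y -> fi | ii | iiY

Nullable set: {L, Y}.
S -> Li: L nullable, giving Li | i.
S -> Lif: L nullable, giving Lif | if.
L -> Y: Y nullable, giving Y.
L -> fY: Y nullable, giving f | fY.
L -> iL: L nullable, giving i | iL.
Drop Y -> ε.
Y -> iiY: Y nullable, giving ii | iiY.
Unchanged (no nullable symbols): S -> i; L -> f; Y -> fi.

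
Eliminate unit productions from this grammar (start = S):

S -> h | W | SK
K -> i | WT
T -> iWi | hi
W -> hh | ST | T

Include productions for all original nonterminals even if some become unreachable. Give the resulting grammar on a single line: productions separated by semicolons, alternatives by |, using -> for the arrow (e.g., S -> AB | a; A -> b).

Unit productions: S->W, W->T.
Unit pairs (A ⇒* B via units): (S,T), (S,W), (W,T).
S: inherits non-unit rules of {S, T, W} → SK | ST | h | hh | hi | iWi.
K: inherits non-unit rules of {K} → WT | i.
T: inherits non-unit rules of {T} → hi | iWi.
W: inherits non-unit rules of {T, W} → ST | hh | hi | iWi.

S -> h | SK | ST | hh | hi | iWi; K -> i | WT; T -> hi | iWi; W -> ST | hh | hi | iWi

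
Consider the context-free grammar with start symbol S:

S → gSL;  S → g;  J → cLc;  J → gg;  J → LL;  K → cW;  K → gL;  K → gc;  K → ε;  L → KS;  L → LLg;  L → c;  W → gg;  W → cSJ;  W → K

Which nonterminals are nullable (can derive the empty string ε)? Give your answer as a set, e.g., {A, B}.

{K, W}

Directly nullable (have an ε-rule): {K}.
W is nullable via W -> K (every symbol on the right is already known nullable).
Not nullable: J, L, S — each has a terminal in every rule's right-hand side or depends on a non-nullable symbol.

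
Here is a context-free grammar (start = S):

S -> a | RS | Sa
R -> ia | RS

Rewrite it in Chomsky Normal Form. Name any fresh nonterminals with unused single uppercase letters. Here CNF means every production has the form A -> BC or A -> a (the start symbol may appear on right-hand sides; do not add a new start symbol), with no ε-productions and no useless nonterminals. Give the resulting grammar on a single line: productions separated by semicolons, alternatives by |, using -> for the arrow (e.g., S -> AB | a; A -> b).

No ε-productions.
No unit productions to eliminate.
TERM: introduce B -> a, A -> i and substitute in every rule of length ≥2.

S -> a | RS | SB; A -> i; B -> a; R -> AB | RS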